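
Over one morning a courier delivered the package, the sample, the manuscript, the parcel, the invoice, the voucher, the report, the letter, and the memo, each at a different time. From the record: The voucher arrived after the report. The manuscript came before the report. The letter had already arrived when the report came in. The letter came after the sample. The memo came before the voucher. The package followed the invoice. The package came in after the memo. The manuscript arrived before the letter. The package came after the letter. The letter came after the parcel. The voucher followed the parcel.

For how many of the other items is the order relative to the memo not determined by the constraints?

6

Forced after the memo: the package and the voucher.
That leaves the invoice, the letter, the manuscript, the parcel, the report, and the sample with no forced order relative to the memo — 6.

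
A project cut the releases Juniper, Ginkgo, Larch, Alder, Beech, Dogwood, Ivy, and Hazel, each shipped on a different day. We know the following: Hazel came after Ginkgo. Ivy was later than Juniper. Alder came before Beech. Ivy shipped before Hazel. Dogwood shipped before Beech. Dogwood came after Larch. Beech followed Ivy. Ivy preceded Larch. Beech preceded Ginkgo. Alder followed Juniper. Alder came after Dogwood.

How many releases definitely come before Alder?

Directly stated before Alder: Dogwood and Juniper.
Ivy reaches Alder via Ivy → Larch → Dogwood → Alder.
Larch reaches Alder via Larch → Dogwood → Alder.
That's Dogwood, Ivy, Juniper, and Larch — 4 in all.

4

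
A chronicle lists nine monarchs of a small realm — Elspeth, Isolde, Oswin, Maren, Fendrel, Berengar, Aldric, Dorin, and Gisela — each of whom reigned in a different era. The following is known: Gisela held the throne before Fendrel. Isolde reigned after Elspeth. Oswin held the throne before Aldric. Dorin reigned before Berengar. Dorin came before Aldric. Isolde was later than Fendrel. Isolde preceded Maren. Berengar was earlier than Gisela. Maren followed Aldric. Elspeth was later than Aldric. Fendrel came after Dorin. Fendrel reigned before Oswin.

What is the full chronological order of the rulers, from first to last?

The constraints fix every adjacent pair, so only one ordering works:
Dorin → Berengar → Gisela → Fendrel → Oswin → Aldric → Elspeth → Isolde → Maren.

Dorin, Berengar, Gisela, Fendrel, Oswin, Aldric, Elspeth, Isolde, Maren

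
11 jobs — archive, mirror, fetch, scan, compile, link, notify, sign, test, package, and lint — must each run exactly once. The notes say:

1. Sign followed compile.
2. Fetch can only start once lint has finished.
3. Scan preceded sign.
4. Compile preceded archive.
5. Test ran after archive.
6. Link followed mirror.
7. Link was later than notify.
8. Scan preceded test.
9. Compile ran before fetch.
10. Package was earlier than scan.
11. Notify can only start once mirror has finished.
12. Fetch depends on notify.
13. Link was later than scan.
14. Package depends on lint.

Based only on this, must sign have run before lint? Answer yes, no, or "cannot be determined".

no

Tracing the constraints gives lint → package → scan → sign, so lint must come before sign.
That means sign cannot be before lint.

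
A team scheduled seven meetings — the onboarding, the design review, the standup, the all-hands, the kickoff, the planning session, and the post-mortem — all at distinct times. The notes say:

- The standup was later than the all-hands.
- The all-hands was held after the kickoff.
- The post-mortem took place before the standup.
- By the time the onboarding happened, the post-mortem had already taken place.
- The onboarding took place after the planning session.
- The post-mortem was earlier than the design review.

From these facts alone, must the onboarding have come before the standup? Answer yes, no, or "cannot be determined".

cannot be determined

No chain of stated constraints runs from the onboarding to the standup, and none runs from the standup to the onboarding either.
So the relative order of the onboarding and the standup is not fixed by the given facts.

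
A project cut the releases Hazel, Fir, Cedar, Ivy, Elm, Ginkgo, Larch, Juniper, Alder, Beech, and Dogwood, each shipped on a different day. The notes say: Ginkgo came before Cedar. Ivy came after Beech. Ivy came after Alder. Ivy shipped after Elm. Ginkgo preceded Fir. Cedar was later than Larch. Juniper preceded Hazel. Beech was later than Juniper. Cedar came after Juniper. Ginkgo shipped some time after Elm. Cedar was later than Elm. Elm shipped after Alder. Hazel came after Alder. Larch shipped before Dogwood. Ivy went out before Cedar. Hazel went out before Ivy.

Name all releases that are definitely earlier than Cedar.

Directly stated before Cedar: Elm, Ginkgo, Ivy, Juniper, and Larch.
Alder reaches Cedar via Alder → Ivy → Cedar.
Beech reaches Cedar via Beech → Ivy → Cedar.
Hazel reaches Cedar via Hazel → Ivy → Cedar.

Alder, Beech, Elm, Ginkgo, Hazel, Ivy, Juniper, Larch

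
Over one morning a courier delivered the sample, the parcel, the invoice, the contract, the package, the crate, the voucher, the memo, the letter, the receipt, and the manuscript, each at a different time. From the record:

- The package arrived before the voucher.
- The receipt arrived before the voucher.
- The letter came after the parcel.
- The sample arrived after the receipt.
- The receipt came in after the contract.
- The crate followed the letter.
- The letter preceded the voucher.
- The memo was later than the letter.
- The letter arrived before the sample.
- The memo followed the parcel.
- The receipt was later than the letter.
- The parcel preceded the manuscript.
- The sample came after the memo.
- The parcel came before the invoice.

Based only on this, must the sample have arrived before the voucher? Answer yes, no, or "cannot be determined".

No chain of stated constraints runs from the sample to the voucher, and none runs from the voucher to the sample either.
So the relative order of the sample and the voucher is not fixed by the given facts.

cannot be determined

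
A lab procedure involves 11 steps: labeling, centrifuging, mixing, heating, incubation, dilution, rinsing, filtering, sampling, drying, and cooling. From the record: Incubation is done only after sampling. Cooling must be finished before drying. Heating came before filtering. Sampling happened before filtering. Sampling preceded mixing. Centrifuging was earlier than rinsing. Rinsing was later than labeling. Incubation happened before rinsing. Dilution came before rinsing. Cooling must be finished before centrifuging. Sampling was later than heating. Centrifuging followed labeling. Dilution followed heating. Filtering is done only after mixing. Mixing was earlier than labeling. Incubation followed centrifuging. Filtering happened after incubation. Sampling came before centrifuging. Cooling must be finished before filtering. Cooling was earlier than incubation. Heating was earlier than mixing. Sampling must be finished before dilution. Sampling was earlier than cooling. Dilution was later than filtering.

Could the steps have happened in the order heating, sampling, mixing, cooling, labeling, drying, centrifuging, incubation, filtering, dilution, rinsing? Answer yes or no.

Check each stated constraint against the proposed order — e.g. heating is ahead of filtering; heating is ahead of dilution. Every pair is in the required order; nothing is violated.

yes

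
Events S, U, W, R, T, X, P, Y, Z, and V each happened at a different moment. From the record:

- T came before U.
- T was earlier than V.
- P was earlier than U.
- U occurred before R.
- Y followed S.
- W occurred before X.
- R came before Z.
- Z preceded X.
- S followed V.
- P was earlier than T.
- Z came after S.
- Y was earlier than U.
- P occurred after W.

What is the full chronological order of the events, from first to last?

The constraints fix every adjacent pair, so only one ordering works:
W → P → T → V → S → Y → U → R → Z → X.

W, P, T, V, S, Y, U, R, Z, X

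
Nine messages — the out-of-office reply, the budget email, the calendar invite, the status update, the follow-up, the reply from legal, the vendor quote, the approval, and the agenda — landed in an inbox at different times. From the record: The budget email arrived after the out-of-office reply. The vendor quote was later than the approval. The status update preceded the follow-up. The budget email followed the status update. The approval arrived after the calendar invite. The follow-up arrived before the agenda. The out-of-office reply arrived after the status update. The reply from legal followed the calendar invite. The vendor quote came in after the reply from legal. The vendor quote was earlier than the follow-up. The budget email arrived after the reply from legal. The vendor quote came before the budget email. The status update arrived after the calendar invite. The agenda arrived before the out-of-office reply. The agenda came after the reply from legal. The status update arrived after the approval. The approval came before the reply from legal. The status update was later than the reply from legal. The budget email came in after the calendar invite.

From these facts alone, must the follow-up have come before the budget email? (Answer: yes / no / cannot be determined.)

Chain the constraints: the follow-up → the agenda → the out-of-office reply → the budget email. Each link is directly stated, so the follow-up comes before the budget email.

yes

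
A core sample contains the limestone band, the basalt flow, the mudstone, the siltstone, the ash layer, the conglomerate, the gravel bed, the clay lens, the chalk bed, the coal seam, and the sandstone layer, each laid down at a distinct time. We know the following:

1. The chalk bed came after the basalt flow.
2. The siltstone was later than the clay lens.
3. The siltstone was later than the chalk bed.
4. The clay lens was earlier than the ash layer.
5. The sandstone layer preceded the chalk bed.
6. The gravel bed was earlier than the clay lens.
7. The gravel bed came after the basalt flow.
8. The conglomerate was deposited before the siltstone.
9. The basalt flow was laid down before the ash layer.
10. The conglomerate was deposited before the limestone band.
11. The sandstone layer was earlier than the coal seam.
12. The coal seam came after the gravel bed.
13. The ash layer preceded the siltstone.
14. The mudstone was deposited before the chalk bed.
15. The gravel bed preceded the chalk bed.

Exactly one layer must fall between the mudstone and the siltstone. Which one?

Tracing the constraints gives the mudstone → the chalk bed → the siltstone, so the chalk bed sits after the mudstone and before the siltstone.
No other layer is forced both after the mudstone and before the siltstone.

the chalk bed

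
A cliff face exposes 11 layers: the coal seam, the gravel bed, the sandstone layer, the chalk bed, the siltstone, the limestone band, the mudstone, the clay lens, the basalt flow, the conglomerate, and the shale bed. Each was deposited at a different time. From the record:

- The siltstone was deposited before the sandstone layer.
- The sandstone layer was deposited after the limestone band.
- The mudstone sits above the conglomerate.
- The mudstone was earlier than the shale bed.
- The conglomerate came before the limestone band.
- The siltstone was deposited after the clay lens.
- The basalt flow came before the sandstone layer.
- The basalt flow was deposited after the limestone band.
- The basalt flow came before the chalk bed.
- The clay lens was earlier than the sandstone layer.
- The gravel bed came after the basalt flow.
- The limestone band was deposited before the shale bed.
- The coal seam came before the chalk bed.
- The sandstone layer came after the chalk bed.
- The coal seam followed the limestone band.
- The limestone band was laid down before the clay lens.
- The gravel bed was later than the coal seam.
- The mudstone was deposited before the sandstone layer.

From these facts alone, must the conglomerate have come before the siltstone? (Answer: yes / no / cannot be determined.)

Chain the constraints: the conglomerate → the limestone band → the clay lens → the siltstone. Each link is directly stated, so the conglomerate comes before the siltstone.

yes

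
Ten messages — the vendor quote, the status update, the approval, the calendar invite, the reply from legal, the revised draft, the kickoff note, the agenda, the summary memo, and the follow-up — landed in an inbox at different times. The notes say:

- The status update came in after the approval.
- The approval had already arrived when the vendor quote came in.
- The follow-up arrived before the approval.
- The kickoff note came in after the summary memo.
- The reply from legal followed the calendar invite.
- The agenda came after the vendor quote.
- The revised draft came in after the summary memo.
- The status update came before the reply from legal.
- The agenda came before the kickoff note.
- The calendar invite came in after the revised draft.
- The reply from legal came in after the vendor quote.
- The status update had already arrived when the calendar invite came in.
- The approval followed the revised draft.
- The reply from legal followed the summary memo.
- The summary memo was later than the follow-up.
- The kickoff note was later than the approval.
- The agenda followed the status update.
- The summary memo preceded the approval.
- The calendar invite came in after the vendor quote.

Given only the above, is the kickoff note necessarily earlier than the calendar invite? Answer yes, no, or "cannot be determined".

cannot be determined

No chain of stated constraints runs from the kickoff note to the calendar invite, and none runs from the calendar invite to the kickoff note either.
So the relative order of the kickoff note and the calendar invite is not fixed by the given facts.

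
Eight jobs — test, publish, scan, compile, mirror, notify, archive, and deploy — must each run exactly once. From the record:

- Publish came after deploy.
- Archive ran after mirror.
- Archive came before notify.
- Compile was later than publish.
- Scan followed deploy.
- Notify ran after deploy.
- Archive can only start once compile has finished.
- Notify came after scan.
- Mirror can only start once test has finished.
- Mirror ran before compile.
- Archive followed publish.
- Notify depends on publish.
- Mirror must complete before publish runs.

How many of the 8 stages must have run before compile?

4

Directly stated before compile: mirror and publish.
Deploy reaches compile via deploy → publish → compile.
Test reaches compile via test → mirror → compile.
No chain forces archive (or any of the others) ahead of compile.
That's deploy, mirror, publish, and test — 4 in all.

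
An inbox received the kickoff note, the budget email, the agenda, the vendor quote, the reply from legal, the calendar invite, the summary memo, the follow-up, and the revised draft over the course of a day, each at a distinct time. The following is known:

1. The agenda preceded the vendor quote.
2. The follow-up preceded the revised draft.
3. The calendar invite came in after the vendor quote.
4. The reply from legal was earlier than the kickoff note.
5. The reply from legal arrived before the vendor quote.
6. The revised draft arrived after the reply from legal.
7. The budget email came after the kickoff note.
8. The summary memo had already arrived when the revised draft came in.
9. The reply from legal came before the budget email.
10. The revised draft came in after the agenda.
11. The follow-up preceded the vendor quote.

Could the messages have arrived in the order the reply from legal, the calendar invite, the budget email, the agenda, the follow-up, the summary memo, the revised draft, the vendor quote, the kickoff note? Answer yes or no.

no

The constraints require the kickoff note before the budget email, but in the proposed sequence the budget email appears ahead of the kickoff note. That one violation is enough.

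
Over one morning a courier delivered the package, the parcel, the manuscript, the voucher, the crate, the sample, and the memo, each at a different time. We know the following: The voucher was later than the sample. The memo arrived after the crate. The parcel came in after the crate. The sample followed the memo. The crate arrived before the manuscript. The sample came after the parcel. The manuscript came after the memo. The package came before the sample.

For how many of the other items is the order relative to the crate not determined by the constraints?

Forced after the crate: the manuscript, the memo, the parcel, the sample, and the voucher.
That leaves the package with no forced order relative to the crate — 1.

1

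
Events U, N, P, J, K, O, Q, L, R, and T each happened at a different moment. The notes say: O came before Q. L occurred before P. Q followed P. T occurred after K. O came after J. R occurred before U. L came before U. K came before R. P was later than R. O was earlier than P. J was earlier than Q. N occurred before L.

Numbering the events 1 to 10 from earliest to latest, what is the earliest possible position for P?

J, K, L, N, O, and R must all come before P — 6 forced predecessors.
Nothing else is forced ahead of P, so its earliest slot is position 6 + 1 = 7.

7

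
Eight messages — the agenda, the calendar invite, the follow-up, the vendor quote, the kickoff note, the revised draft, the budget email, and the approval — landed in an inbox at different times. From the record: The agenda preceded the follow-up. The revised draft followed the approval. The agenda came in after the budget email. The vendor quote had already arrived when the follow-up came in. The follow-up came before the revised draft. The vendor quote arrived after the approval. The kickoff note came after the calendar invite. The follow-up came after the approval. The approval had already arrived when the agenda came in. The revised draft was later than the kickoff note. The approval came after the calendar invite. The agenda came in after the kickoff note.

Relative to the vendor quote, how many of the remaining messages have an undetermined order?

3

Forced before the vendor quote: the approval and the calendar invite; forced after the vendor quote: the follow-up and the revised draft.
That leaves the agenda, the budget email, and the kickoff note with no forced order relative to the vendor quote — 3.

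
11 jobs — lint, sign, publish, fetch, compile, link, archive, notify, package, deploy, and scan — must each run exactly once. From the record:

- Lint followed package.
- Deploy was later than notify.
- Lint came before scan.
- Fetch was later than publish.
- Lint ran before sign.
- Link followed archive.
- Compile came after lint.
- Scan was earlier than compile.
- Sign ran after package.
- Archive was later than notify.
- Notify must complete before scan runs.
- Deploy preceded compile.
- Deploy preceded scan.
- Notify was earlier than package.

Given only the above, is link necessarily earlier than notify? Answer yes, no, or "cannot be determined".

no

Tracing the constraints gives notify → archive → link, so notify must come before link.
That means link cannot be before notify.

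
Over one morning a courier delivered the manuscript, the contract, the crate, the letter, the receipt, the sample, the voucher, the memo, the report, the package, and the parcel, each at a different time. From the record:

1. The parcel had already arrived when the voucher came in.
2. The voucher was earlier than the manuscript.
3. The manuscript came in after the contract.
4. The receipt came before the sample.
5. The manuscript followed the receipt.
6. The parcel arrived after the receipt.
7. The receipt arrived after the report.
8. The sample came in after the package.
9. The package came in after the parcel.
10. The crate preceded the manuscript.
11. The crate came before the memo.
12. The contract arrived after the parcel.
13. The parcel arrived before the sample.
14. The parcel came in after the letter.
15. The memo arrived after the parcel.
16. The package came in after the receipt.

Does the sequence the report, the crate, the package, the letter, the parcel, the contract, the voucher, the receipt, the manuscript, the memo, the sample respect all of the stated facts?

The constraints require the receipt before the package, but in the proposed sequence the package appears ahead of the receipt. That one violation is enough.

no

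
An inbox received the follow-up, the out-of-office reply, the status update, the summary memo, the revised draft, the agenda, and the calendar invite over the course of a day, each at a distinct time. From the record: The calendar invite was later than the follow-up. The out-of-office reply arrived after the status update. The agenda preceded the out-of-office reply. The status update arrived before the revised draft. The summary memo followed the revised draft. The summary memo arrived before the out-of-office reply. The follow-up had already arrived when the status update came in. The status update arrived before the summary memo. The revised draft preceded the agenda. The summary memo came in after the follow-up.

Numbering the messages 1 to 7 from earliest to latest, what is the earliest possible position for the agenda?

The follow-up, the revised draft, and the status update must all come before the agenda — 3 forced predecessors.
Nothing else is forced ahead of the agenda, so its earliest slot is position 3 + 1 = 4.

4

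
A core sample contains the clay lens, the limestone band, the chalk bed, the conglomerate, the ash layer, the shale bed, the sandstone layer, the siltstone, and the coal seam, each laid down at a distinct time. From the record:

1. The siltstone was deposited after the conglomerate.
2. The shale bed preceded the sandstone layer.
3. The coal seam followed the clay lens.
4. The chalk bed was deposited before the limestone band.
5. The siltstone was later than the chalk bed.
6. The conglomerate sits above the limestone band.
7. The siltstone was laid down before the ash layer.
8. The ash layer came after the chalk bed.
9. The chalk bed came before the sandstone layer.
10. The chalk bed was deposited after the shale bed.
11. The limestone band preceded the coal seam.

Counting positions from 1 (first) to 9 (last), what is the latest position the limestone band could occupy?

The limestone band must come before the ash layer, the coal seam, the conglomerate, and the siltstone — 4 layers forced after it.
Everything else can be placed before the limestone band in some valid order, so the limestone band can sit as late as position 9 − 4 = 5.

5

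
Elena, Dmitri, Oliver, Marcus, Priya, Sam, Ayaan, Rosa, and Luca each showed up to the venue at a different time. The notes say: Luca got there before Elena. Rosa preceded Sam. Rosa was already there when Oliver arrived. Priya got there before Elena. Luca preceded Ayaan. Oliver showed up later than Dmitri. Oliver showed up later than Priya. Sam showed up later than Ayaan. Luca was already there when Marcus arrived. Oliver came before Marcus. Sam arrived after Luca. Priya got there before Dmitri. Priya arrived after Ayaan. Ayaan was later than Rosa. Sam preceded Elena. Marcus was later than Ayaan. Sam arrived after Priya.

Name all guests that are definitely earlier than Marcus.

Directly stated before Marcus: Ayaan, Luca, and Oliver.
Dmitri reaches Marcus via Dmitri → Oliver → Marcus.
Priya reaches Marcus via Priya → Oliver → Marcus.
Rosa reaches Marcus via Rosa → Ayaan → Marcus.

Ayaan, Dmitri, Luca, Oliver, Priya, Rosa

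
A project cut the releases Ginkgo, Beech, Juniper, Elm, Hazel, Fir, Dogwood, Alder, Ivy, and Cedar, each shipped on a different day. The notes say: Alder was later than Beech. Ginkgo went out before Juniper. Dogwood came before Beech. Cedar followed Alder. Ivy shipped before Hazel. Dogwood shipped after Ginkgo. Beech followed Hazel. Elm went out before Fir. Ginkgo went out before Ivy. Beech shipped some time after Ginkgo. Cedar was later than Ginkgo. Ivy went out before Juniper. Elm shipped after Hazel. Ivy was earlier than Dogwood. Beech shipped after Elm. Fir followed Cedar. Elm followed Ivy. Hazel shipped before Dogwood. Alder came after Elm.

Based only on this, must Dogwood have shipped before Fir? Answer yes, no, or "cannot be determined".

yes

Chain the constraints: Dogwood → Beech → Alder → Cedar → Fir. Each link is directly stated, so Dogwood comes before Fir.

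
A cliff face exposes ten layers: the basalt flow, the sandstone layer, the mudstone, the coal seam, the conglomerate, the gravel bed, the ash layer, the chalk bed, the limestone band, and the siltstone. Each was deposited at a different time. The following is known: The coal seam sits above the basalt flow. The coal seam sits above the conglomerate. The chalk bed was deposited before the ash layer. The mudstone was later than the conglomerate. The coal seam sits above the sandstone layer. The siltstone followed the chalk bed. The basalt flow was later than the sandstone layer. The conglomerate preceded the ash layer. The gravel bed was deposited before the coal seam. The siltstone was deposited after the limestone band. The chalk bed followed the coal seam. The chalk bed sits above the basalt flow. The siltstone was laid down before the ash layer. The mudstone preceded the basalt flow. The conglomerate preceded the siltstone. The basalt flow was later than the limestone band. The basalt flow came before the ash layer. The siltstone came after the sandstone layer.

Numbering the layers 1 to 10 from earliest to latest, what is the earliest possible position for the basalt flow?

5

The conglomerate, the limestone band, the mudstone, and the sandstone layer must all come before the basalt flow — 4 forced predecessors.
Nothing else is forced ahead of the basalt flow, so its earliest slot is position 4 + 1 = 5.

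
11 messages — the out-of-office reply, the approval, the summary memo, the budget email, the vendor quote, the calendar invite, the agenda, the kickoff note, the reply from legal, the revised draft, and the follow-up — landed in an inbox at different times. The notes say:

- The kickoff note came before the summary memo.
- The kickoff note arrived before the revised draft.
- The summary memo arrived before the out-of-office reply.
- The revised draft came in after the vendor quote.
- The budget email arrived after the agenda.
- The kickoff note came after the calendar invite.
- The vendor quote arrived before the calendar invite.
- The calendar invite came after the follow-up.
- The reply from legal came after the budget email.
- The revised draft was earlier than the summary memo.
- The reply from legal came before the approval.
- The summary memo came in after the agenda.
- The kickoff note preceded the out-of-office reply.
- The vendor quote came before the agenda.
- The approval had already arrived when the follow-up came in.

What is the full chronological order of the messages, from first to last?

The constraints fix every adjacent pair, so only one ordering works:
the vendor quote → the agenda → the budget email → the reply from legal → the approval → the follow-up → the calendar invite → the kickoff note → the revised draft → the summary memo → the out-of-office reply.

the vendor quote, the agenda, the budget email, the reply from legal, the approval, the follow-up, the calendar invite, the kickoff note, the revised draft, the summary memo, the out-of-office reply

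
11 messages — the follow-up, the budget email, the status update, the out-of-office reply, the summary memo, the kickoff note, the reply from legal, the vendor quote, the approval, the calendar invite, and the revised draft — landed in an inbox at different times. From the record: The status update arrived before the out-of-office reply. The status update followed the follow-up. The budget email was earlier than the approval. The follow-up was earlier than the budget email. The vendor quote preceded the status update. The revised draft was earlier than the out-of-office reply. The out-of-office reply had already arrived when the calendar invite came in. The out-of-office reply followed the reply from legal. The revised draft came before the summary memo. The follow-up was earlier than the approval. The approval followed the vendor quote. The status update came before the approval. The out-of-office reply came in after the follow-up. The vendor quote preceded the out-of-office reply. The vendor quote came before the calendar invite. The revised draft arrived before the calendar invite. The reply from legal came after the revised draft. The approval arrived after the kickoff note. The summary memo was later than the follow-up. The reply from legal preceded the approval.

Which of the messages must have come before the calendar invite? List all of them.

Directly stated before the calendar invite: the out-of-office reply, the revised draft, and the vendor quote.
The follow-up reaches the calendar invite via the follow-up → the out-of-office reply → the calendar invite.
The reply from legal reaches the calendar invite via the reply from legal → the out-of-office reply → the calendar invite.
The status update reaches the calendar invite via the status update → the out-of-office reply → the calendar invite.

the follow-up, the out-of-office reply, the reply from legal, the revised draft, the status update, the vendor quote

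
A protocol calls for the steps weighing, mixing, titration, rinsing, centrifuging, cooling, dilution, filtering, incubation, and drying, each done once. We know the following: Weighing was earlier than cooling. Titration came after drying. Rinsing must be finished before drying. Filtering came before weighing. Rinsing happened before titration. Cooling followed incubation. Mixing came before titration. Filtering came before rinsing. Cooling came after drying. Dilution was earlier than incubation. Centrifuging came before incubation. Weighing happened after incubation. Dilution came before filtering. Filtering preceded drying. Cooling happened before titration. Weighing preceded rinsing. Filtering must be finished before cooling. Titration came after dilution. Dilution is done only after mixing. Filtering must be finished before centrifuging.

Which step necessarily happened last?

titration

Every other step has a chain of constraints placing it before titration, so titration is last.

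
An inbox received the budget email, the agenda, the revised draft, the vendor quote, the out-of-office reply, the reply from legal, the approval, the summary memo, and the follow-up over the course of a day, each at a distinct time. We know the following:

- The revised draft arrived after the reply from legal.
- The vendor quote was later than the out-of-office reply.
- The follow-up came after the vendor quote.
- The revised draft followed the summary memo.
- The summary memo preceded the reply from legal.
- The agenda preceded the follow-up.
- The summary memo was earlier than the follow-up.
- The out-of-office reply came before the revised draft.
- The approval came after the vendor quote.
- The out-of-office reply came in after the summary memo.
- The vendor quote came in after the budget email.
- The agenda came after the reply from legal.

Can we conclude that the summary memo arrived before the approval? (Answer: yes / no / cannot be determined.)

Chain the constraints: the summary memo → the out-of-office reply → the vendor quote → the approval. Each link is directly stated, so the summary memo comes before the approval.

yes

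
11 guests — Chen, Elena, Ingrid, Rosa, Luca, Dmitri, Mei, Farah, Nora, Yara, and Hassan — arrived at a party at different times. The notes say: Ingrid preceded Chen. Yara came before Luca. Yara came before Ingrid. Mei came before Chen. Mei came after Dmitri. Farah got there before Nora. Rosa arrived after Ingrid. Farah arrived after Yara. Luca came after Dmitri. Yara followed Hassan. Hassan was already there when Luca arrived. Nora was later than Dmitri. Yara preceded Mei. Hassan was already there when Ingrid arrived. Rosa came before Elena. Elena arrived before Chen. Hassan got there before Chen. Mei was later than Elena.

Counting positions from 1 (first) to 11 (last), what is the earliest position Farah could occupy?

Hassan and Yara must both come before Farah — 2 forced predecessors.
Nothing else is forced ahead of Farah, so their earliest slot is position 2 + 1 = 3.

3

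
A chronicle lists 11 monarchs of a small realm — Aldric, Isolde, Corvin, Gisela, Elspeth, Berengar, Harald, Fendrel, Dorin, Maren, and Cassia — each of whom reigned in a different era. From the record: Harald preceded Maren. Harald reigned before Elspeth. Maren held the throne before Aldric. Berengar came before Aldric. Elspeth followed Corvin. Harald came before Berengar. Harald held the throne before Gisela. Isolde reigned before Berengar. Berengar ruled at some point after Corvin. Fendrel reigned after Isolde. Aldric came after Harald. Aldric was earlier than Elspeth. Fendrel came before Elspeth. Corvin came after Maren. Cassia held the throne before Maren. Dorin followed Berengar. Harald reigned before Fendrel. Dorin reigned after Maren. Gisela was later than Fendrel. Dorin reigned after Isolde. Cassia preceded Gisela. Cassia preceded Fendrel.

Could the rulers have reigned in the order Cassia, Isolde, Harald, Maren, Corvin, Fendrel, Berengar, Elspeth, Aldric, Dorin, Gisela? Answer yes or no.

no

The constraints require Aldric before Elspeth, but in the proposed sequence Elspeth appears ahead of Aldric. That one violation is enough.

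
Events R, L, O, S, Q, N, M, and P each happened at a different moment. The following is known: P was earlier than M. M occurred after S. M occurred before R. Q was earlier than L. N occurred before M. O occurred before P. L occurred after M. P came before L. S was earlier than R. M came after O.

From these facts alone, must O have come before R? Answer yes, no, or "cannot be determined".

yes

Chain the constraints: O → M → R. Each link is directly stated, so O comes before R.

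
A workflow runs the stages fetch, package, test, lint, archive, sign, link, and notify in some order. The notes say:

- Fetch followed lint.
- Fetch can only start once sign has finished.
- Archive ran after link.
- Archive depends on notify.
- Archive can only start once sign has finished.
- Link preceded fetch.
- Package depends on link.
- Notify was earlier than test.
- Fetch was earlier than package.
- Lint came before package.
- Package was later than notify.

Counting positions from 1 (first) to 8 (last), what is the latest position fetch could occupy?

7

Fetch must come before package — 1 stage forced after it.
Everything else can be placed before fetch in some valid order, so fetch can sit as late as position 8 − 1 = 7.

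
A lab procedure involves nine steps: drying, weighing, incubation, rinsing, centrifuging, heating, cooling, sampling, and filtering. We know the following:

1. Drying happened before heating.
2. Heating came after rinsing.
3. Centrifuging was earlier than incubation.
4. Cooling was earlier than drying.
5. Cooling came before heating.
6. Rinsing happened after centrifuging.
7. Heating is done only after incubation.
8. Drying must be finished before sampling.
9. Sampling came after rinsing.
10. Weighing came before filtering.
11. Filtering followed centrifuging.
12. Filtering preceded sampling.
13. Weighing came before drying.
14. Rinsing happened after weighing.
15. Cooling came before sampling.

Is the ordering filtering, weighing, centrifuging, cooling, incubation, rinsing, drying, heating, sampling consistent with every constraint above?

no

The constraints require weighing before filtering, but in the proposed sequence filtering appears ahead of weighing. That one violation is enough.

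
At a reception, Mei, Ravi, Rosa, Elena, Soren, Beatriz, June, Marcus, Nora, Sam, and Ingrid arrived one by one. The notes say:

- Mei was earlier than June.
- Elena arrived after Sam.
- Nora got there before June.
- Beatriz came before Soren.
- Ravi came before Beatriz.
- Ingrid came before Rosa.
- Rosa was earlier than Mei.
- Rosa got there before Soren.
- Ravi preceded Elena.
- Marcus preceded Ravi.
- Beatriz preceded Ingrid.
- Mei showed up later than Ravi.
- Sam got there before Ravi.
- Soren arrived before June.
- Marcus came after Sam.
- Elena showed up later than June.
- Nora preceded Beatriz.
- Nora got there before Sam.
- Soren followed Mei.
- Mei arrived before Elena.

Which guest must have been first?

Nora has a chain of constraints placing them before every other guest, so Nora must be first.

Nora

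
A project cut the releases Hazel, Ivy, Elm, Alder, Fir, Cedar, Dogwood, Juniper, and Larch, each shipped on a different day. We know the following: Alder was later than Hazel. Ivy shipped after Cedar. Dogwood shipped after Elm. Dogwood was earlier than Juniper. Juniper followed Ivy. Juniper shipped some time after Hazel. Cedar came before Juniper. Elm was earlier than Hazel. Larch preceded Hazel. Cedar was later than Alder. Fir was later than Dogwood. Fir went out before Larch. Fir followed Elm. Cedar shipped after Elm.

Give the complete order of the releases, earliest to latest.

The constraints fix every adjacent pair, so only one ordering works:
Elm → Dogwood → Fir → Larch → Hazel → Alder → Cedar → Ivy → Juniper.

Elm, Dogwood, Fir, Larch, Hazel, Alder, Cedar, Ivy, Juniper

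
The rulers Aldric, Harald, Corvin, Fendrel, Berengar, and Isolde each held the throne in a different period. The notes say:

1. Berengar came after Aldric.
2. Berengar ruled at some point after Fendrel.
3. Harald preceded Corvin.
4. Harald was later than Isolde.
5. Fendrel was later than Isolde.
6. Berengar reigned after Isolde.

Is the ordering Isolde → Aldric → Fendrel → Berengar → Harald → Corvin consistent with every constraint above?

Check each stated constraint against the proposed order — e.g. Isolde is ahead of Berengar; Isolde is ahead of Harald. Every pair is in the required order; nothing is violated.

yes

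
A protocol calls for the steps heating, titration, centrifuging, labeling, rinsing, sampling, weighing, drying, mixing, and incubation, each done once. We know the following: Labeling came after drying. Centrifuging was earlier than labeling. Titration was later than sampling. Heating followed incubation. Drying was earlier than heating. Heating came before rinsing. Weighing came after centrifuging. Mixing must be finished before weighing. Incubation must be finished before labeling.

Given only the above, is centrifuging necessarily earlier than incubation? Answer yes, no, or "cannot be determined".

cannot be determined

No chain of stated constraints runs from centrifuging to incubation, and none runs from incubation to centrifuging either.
So the relative order of centrifuging and incubation is not fixed by the given facts.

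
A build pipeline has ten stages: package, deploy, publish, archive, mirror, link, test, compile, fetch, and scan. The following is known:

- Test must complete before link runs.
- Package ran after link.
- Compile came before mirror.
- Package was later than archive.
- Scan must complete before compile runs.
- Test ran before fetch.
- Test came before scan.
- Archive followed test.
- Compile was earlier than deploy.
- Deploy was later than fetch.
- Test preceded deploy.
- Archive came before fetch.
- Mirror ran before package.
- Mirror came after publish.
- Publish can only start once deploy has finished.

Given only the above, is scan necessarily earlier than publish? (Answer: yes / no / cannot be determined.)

yes

Chain the constraints: scan → compile → deploy → publish. Each link is directly stated, so scan comes before publish.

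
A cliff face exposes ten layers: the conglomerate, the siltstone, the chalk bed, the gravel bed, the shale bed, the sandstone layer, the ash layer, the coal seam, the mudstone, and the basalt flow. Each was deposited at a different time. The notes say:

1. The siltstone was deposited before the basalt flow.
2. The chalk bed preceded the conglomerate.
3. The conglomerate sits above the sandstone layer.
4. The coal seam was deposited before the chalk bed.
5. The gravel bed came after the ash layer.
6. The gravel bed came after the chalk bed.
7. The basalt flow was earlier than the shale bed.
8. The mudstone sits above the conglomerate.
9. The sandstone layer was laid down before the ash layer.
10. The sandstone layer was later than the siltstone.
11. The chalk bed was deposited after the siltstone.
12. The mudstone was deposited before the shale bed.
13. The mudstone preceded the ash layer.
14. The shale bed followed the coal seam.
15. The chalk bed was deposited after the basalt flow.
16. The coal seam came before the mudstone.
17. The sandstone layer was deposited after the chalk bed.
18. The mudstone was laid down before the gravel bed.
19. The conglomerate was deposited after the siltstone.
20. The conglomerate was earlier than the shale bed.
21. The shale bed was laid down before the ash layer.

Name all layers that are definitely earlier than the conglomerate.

Directly stated before the conglomerate: the chalk bed, the sandstone layer, and the siltstone.
The basalt flow reaches the conglomerate via the basalt flow → the chalk bed → the conglomerate.
The coal seam reaches the conglomerate via the coal seam → the chalk bed → the conglomerate.
No chain forces the ash layer (or any of the others) ahead of the conglomerate.

the basalt flow, the chalk bed, the coal seam, the sandstone layer, the siltstone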